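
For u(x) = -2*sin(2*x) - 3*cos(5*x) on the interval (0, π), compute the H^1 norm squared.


||u||_{H^1(0,π)}^2 = -416/7 + 127*π

u'(x) = 15*sin(5*x) - 4*cos(2*x).
Expand u² and (u')² and integrate term by term on (0, π), using: for integers n ≥ 1, ∫_0^π sin²(nx) dx = ∫_0^π cos²(nx) dx = π/2; for n ≠ n', ∫_0^π sin(nx)sin(n'x) dx = ∫_0^π cos(nx)cos(n'x) dx = 0; and by product-to-sum, ∫_0^π sin(nx)cos(n'x) dx = ½∫_0^π [sin((n+n')x) + sin((n−n')x)] dx, which is 0 when n+n' is even and 2n/(n²−n'²) when n+n' is odd (it need not vanish on (0, π)).
  u² squared terms: (-3)²·∫cos(5x)² dx = 9·π/2 = 9*π/2;  (-2)²·∫sin(2x)² dx = 4·π/2 = 2*π.
  u² cross terms: 2·(-3)·(-2)·∫cos(5x)·sin(2x) dx = 12·(-4/21) = -16/7.
  So ∫_0^π u² dx = 9*π/2 + 2*π − 16/7 = -16/7 + 13*π/2.
  (u')² squared terms: (-4)²·∫cos(2x)² dx = 16·π/2 = 8*π;  (15)²·∫sin(5x)² dx = 225·π/2 = 225*π/2.
  (u')² cross terms: 2·(-4)·(15)·∫cos(2x)·sin(5x) dx = -120·(10/21) = -400/7.
  So ∫_0^π (u')² dx = 8*π + 225*π/2 − 400/7 = -400/7 + 241*π/2.
||u||_{H^1}^2 = (-16/7 + 13*π/2) + (-400/7 + 241*π/2) = -416/7 + 127*π.


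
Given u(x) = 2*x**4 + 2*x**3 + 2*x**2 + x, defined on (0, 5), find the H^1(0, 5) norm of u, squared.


||u||_{H^1}^2 = 155457740/63

The H^1 norm (squared) on an interval (0, L) is
  ||u||_{H^1}^2 = ∫_0^L u(x)^2 dx + ∫_0^L u'(x)^2 dx.
Compute u'(x) = 8*x**3 + 6*x**2 + 4*x + 1.
Then u(x)^2 = 4*x**8 + 8*x**7 + 12*x**6 + 12*x**5 + 8*x**4 + 4*x**3 + x**2 and u'(x)^2 = 64*x**6 + 96*x**5 + 100*x**4 + 64*x**3 + 28*x**2 + 8*x + 1.
Integrate each monomial from 0 to 5 using ∫_0^5 c·x^n dx = c·5^(n+1)/(n+1):
  ∫_0^5 u(x)^2 dx = ∫_0^5 (4*x^8 + 8*x^7 + 12*x^6 + 12*x^5 + 8*x^4 + 4*x^3 + x^2) dx. Term by term:
    ∫_0^5 4*x^8 dx = 7812500/9;  ∫_0^5 8*x^7 dx = 390625;  ∫_0^5 12*x^6 dx = 937500/7;
    ∫_0^5 12*x^5 dx = 31250;  ∫_0^5 8*x^4 dx = 5000;  ∫_0^5 4*x^3 dx = 625;
    ∫_0^5 x^2 dx = 125/3.
  Sum: 7812500/9 + 390625 + 937500/7 + 31250 + 5000 + 625 + 125/3 = 90060125/63.
  ∫_0^5 u'(x)^2 dx = ∫_0^5 (64*x^6 + 96*x^5 + 100*x^4 + 64*x^3 + 28*x^2 + 8*x + 1) dx. Term by term:
    ∫_0^5 64*x^6 dx = 5000000/7;  ∫_0^5 96*x^5 dx = 250000;  ∫_0^5 100*x^4 dx = 62500;
    ∫_0^5 64*x^3 dx = 10000;  ∫_0^5 28*x^2 dx = 3500/3;  ∫_0^5 8*x dx = 100;
    ∫_0^5 1 dx = 5.
  Sum: 5000000/7 + 250000 + 62500 + 10000 + 3500/3 + 100 + 5 = 21799205/21.
Adding: ||u||_{H^1}^2 = 90060125/63 + 21799205/21 = 155457740/63.


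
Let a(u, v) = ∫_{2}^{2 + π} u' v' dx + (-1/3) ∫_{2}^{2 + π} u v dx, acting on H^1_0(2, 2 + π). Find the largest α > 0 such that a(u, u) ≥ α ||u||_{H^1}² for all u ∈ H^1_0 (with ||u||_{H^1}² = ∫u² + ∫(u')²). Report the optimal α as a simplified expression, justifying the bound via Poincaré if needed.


α = 1/3

Coercivity of a(·,·) on H^1_0(2, 2 + π) means a(u, u) ≥ α ||u||_{H^1}² for every u ∈ H^1_0.
The interval has length L = π, and Poincaré/coercivity depend only on L. Here a(u, u) = ∫(u')² + (-1/3)·∫u².
Here c = -1/3 < 0 with |c| < (π/L)² = 1, so coercivity still holds. The condition a(u,u) ≥ α||u||_{H^1}² reads (1−α)∫(u')² ≥ (α−c)∫u². Any admissible α is ≤ 1 (rapidly oscillating u have ∫u²/∫(u')² → 0), and α = 1 would force 0 ≥ (1−c)∫u², impossible since c < 1; so 1−α > 0. By the sharp Poincaré inequality on H^1_0 of an interval of length L, ∫(u')² ≥ (π/L)²∫u² with equality for the first sine mode sin(π(x−x₀)/L) (x₀ the left endpoint), so the inequality holds for all u iff (1−α)(π/L)² ≥ α − c, i.e. α ≤ ((π/L)² + c)/((π/L)² + 1) = (1 + c(L/π)²)/(1 + (L/π)²). (Direct route, valid since c ≤ 0: Poincaré gives c∫u² ≥ c(L/π)²∫(u')², so a(u,u) ≥ (1 + c(L/π)²)∫(u')², while ||u||_{H^1}² ≤ (1 + (L/π)²)∫(u')²; dividing yields the same α.) With (π/L)² = 1 and c = -1/3, the largest admissible constant is α = ((π/L)² + c)/((π/L)² + 1).
Simplifying, α = 1/3.


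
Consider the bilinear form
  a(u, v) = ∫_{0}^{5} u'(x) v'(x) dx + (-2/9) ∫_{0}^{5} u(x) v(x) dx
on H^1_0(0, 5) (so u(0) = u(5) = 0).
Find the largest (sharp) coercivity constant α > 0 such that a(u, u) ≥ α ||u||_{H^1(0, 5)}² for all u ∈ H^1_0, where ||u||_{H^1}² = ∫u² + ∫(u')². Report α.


α = (-50/9 + π^2)/(π^2 + 25)

Coercivity of a(·,·) on H^1_0(0, 5) means a(u, u) ≥ α ||u||_{H^1}² for every u ∈ H^1_0.
The interval has length L = 5, and Poincaré/coercivity depend only on L. Here a(u, u) = ∫(u')² + (-2/9)·∫u².
Here c = -2/9 < 0 with |c| < (π/L)² = π^2/25, so coercivity still holds. The condition a(u,u) ≥ α||u||_{H^1}² reads (1−α)∫(u')² ≥ (α−c)∫u². Any admissible α is ≤ 1 (rapidly oscillating u have ∫u²/∫(u')² → 0), and α = 1 would force 0 ≥ (1−c)∫u², impossible since c < 1; so 1−α > 0. By the sharp Poincaré inequality on H^1_0 of an interval of length L, ∫(u')² ≥ (π/L)²∫u² with equality for the first sine mode sin(π(x−x₀)/L) (x₀ the left endpoint), so the inequality holds for all u iff (1−α)(π/L)² ≥ α − c, i.e. α ≤ ((π/L)² + c)/((π/L)² + 1) = (1 + c(L/π)²)/(1 + (L/π)²). (Direct route, valid since c ≤ 0: Poincaré gives c∫u² ≥ c(L/π)²∫(u')², so a(u,u) ≥ (1 + c(L/π)²)∫(u')², while ||u||_{H^1}² ≤ (1 + (L/π)²)∫(u')²; dividing yields the same α.) With (π/L)² = π^2/25 and c = -2/9, the largest admissible constant is α = ((π/L)² + c)/((π/L)² + 1).
Simplifying, α = (-50/9 + π^2)/(π^2 + 25).


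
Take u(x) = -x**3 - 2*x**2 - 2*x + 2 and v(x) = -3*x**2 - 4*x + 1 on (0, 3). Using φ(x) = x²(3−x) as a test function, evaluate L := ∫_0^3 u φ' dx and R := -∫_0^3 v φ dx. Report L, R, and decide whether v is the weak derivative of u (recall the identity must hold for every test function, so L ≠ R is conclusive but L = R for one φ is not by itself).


LHS = 135, RHS = 459/4. No, v is not the weak derivative of u.

u(x) = -x**3 - 2*x**2 - 2*x + 2, classical derivative u'(x) = -3*x**2 - 4*x - 2.
φ(x) = x²(3−x), so φ'(x) = 3*x*(2 - x).
Note φ(0) = φ(3) = 0, so the boundary term u·φ vanishes.
LHS = ∫_0^3 u(x) φ'(x) dx = ∫_0^3 (3*x^5 - 6*x^3 - 18*x^2 + 12*x) dx. Term by term:
  ∫_0^3 3*x^5 dx = 729/2;  ∫_0^3 -6*x^3 dx = -243/2;  ∫_0^3 -18*x^2 dx = -162;
  ∫_0^3 12*x dx = 54.
Sum: 729/2 − 243/2 − 162 + 54 = 135.
So LHS = 135.
∫_0^3 v(x) φ(x) dx = ∫_0^3 (3*x^5 - 5*x^4 - 13*x^3 + 3*x^2) dx. Term by term:
  ∫_0^3 3*x^5 dx = 729/2;  ∫_0^3 -5*x^4 dx = -243;  ∫_0^3 -13*x^3 dx = -1053/4;
  ∫_0^3 3*x^2 dx = 27.
Sum: 729/2 − 243 − 1053/4 + 27 = -459/4.
So RHS = -∫_0^3 v(x) φ(x) dx = 459/4.
LHS − RHS = 81/4 ≠ 0, so the identity fails.
(For a valid weak derivative the identity must hold for EVERY test function, in particular this one. The failure shows v is NOT the weak derivative of u.)
Correct weak derivative would be u'(x) = -3*x**2 - 4*x - 2.


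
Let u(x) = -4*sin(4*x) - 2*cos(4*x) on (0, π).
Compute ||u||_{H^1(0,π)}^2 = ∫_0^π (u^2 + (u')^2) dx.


||u||_{H^1(0,π)}^2 = 170*π

u'(x) = 8*sin(4*x) - 16*cos(4*x).
Expand u² and (u')² and integrate term by term on (0, π), using: for integers n ≥ 1, ∫_0^π sin²(nx) dx = ∫_0^π cos²(nx) dx = π/2; for n ≠ n', ∫_0^π sin(nx)sin(n'x) dx = ∫_0^π cos(nx)cos(n'x) dx = 0; and by product-to-sum, ∫_0^π sin(nx)cos(n'x) dx = ½∫_0^π [sin((n+n')x) + sin((n−n')x)] dx, which is 0 when n+n' is even and 2n/(n²−n'²) when n+n' is odd (it need not vanish on (0, π)).
  u² squared terms: (-4)²·∫sin(4x)² dx = 16·π/2 = 8*π;  (-2)²·∫cos(4x)² dx = 4·π/2 = 2*π.
  u² cross terms: 2·(-4)·(-2)·∫sin(4x)·cos(4x) dx = 16·(0) = 0.
  So ∫_0^π u² dx = 8*π + 2*π + 0 = 10*π.
  (u')² squared terms: (-16)²·∫cos(4x)² dx = 256·π/2 = 128*π;  (8)²·∫sin(4x)² dx = 64·π/2 = 32*π.
  (u')² cross terms: 2·(-16)·(8)·∫cos(4x)·sin(4x) dx = -256·(0) = 0.
  So ∫_0^π (u')² dx = 128*π + 32*π + 0 = 160*π.
||u||_{H^1}^2 = (10*π) + (160*π) = 170*π.


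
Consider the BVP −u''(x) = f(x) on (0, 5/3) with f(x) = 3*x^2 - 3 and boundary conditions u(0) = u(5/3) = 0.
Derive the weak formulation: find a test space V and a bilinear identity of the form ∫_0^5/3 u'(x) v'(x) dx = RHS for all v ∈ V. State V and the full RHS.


V = H^1_0(0, 5/3) (so v(0) = v(5/3) = 0); weak form: ∫_0^5/3 u'v' dx = ∫_0^5/3 (3*x^2 - 3) v dx for all v ∈ V.

Multiply both sides by a test function v and integrate from 0 to 5/3:
  ∫_0^5/3 −u''(x) v(x) dx = ∫_0^5/3 f(x) v(x) dx.
Integrate the LHS by parts once:
  ∫_0^5/3 −u'' v dx = −[u'(x) v(x)]_0^5/3 + ∫_0^5/3 u'(x) v'(x) dx.
Thus ∫_0^5/3 u'(x) v'(x) dx = ∫_0^5/3 f(x) v(x) dx + [u'(x) v(x)]_0^5/3.
Choose V so that boundary terms are either known or forced to vanish.
u is Dirichlet: u(0) = u(5/3) = 0. Let V = H^1_0(0, 5/3); then v(0) = v(5/3) = 0, and [u' v]_0^5/3 = 0.
Weak formulation: find u (satisfying any essential BC) such that ∫_0^5/3 u'(x) v'(x) dx = ∫_0^5/3 f v dx for all v ∈ V.
Substituting f(x) = 3*x^2 - 3, the right-hand side is ∫_0^5/3 (3*x^2 - 3) v dx.


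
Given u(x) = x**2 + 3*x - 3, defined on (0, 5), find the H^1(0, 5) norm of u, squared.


||u||_{H^1}^2 = 11215/6

The H^1 norm (squared) on an interval (0, L) is
  ||u||_{H^1}^2 = ∫_0^L u(x)^2 dx + ∫_0^L u'(x)^2 dx.
Compute u'(x) = 2*x + 3.
Then u(x)^2 = x**4 + 6*x**3 + 3*x**2 - 18*x + 9 and u'(x)^2 = 4*x**2 + 12*x + 9.
Integrate each monomial from 0 to 5 using ∫_0^5 c·x^n dx = c·5^(n+1)/(n+1):
  ∫_0^5 u(x)^2 dx = ∫_0^5 (x^4 + 6*x^3 + 3*x^2 - 18*x + 9) dx. Term by term:
    ∫_0^5 x^4 dx = 625;  ∫_0^5 6*x^3 dx = 1875/2;  ∫_0^5 3*x^2 dx = 125;
    ∫_0^5 -18*x dx = -225;  ∫_0^5 9 dx = 45.
  Sum: 625 + 1875/2 + 125 − 225 + 45 = 3015/2.
  ∫_0^5 u'(x)^2 dx = ∫_0^5 (4*x^2 + 12*x + 9) dx. Term by term:
    ∫_0^5 4*x^2 dx = 500/3;  ∫_0^5 12*x dx = 150;  ∫_0^5 9 dx = 45.
  Sum: 500/3 + 150 + 45 = 1085/3.
Adding: ||u||_{H^1}^2 = 3015/2 + 1085/3 = 11215/6.


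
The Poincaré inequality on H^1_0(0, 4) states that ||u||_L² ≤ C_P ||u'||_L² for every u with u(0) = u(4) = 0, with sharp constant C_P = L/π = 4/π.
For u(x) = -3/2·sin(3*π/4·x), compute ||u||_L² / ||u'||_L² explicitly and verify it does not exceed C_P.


||u||_L² / ||u'||_L² = 4/(3*π) < C_P = 4/π.

u(x) = -3/2·sin(3*π/4·x), so u'(x) = -9*π*cos(3*π*x/4)/8.
Writing u(x) = A·sin(kπx/L) with A = -3/2 and k = 3, use ∫_0^L sin²(kπx/L) dx = L/2 and ∫_0^L cos²(kπx/L) dx = L/2.
u² = 9/4·sin²(3*π/4·x) and (u')² = 81*π^2/64·cos²(3*π/4·x), and each of sin², cos² integrates to L/2 = 2 over (0, 4).
∫_0^4 u² dx = 9/2, so ||u||_L² = 3*sqrt(2)/2.
∫_0^4 (u')² dx = 81*π^2/32, so ||u'||_L² = 9*sqrt(2)*π/8.
Ratio ||u||_L² / ||u'||_L² = 4/(3*π).
Sharp Poincaré constant on H^1_0(0, 4) is C_P = L/π = 4/π, achieved by sin(π/4·x).
This is the k = 3 harmonic; the ratio L/(kπ) is strictly less than C_P = L/π, consistent with the sharp inequality ||u||_L² ≤ C_P ||u'||_L².


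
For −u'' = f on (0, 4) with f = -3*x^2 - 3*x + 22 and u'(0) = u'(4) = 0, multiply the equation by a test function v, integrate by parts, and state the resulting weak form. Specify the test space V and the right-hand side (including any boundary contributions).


V = H^1(0, 4) (no boundary constraint on v; u is determined up to an additive constant); weak form: ∫_0^4 u'v' dx = ∫_0^4 (-3*x^2 - 3*x + 22) v dx for all v ∈ V.

Multiply both sides by a test function v and integrate from 0 to 4:
  ∫_0^4 −u''(x) v(x) dx = ∫_0^4 f(x) v(x) dx.
Integrate the LHS by parts once:
  ∫_0^4 −u'' v dx = −[u'(x) v(x)]_0^4 + ∫_0^4 u'(x) v'(x) dx.
Thus ∫_0^4 u'(x) v'(x) dx = ∫_0^4 f(x) v(x) dx + [u'(x) v(x)]_0^4.
Choose V so that boundary terms are either known or forced to vanish.
u has homogeneous Neumann: u'(0) = u'(4) = 0. So [u' v]_0^4 = 0·v(4) − 0·v(0) = 0 for any v; take V = H^1(0, 4).
Weak formulation: find u (satisfying any essential BC) such that ∫_0^4 u'(x) v'(x) dx = ∫_0^4 f v dx for all v ∈ V (homogeneous Neumann, so boundary terms vanish).
Substituting f(x) = -3*x^2 - 3*x + 22, the right-hand side is ∫_0^4 (-3*x^2 - 3*x + 22) v dx.
Compatibility check (pure Neumann): taking v ≡ 1 ∈ V gives 0 = ∫_0^4 f dx + (0) − (0), i.e. ∫_0^4 f dx must equal u'(0) − u'(4) = 0. Indeed ∫_0^4 (-3*x^2 - 3*x + 22) dx = 0, so the data are compatible. The solution is then unique only up to an additive constant (fix it e.g. by requiring ∫_0^4 u dx = 0).


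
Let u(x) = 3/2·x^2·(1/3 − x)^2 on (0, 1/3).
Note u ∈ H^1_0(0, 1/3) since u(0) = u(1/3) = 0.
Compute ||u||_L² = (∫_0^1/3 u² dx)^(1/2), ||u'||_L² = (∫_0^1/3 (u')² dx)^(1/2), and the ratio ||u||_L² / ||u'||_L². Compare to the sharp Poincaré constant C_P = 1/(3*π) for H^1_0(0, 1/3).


||u||_L² / ||u'||_L² = sqrt(3)/18 < C_P = 1/(3*π).

u(x) = 3/2·x^2·(1/3 − x)^2, so u'(x) = x*(3*x - 1)*(6*x - 1)/3.
u(x) = 3/2·x^2·(1/3 − x)^2 vanishes at x = 0 and x = 1/3, so u ∈ H^1_0(0, 1/3). Differentiate via the product rule and integrate the resulting polynomials term by term.
  ∫_0^1/3 u² dx = ∫_0^1/3 (9*x^8/4 - 3*x^7 + 3*x^6/2 - x^5/3 + x^4/36) dx. Term by term:
    ∫_0^1/3 9*x^8/4 dx = 1/78732;  ∫_0^1/3 -3*x^7 dx = -1/17496;  ∫_0^1/3 3*x^6/2 dx = 1/10206;
    ∫_0^1/3 -x^5/3 dx = -1/13122;  ∫_0^1/3 x^4/36 dx = 1/43740.
  Sum: 1/78732 − 1/17496 + 1/10206 − 1/13122 + 1/43740 = 1/5511240.
  ∫_0^1/3 (u')² dx = ∫_0^1/3 (36*x^6 - 36*x^5 + 13*x^4 - 2*x^3 + x^2/9) dx. Term by term:
    ∫_0^1/3 36*x^6 dx = 4/1701;  ∫_0^1/3 -36*x^5 dx = -2/243;  ∫_0^1/3 13*x^4 dx = 13/1215;
    ∫_0^1/3 -2*x^3 dx = -1/162;  ∫_0^1/3 x^2/9 dx = 1/729.
  Sum: 4/1701 − 2/243 + 13/1215 − 1/162 + 1/729 = 1/51030.
∫_0^1/3 u² dx = 1/5511240, so ||u||_L² = sqrt(210)/34020.
∫_0^1/3 (u')² dx = 1/51030, so ||u'||_L² = sqrt(70)/1890.
Ratio ||u||_L² / ||u'||_L² = sqrt(3)/18.
Sharp Poincaré constant on H^1_0(0, 1/3) is C_P = L/π = 1/(3*π), achieved by sin(3*π·x).
A polynomial bump cannot attain the sharp Poincaré constant (only the first sine eigenfunction does), so the ratio is strictly less than C_P, consistent with ||u||_L² ≤ C_P ||u'||_L².


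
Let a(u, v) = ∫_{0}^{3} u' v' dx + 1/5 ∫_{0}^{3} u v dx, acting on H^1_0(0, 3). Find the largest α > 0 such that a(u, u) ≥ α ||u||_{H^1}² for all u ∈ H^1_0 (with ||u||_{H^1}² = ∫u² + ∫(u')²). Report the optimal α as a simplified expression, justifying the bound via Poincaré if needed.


α = (9/5 + π^2)/(9 + π^2)

Coercivity of a(·,·) on H^1_0(0, 3) means a(u, u) ≥ α ||u||_{H^1}² for every u ∈ H^1_0.
The interval has length L = 3, and Poincaré/coercivity depend only on L. Here a(u, u) = ∫(u')² + (1/5)·∫u².
Here 0 < c = 1/5 < 1. The condition a(u,u) ≥ α||u||_{H^1}² reads (1−α)∫(u')² ≥ (α−c)∫u². Any admissible α is ≤ 1 (rapidly oscillating u have ∫u²/∫(u')² → 0), and α = 1 would force 0 ≥ (1−c)∫u², impossible since c < 1; so 1−α > 0. By the sharp Poincaré inequality on H^1_0 of an interval of length L, ∫(u')² ≥ (π/L)²∫u² with equality for the first sine mode sin(π(x−x₀)/L) (x₀ the left endpoint), so the inequality holds for all u iff (1−α)(π/L)² ≥ α − c, i.e. α ≤ ((π/L)² + c)/((π/L)² + 1) = (1 + c(L/π)²)/(1 + (L/π)²). With (π/L)² = π^2/9 and c = 1/5, the largest admissible constant is α = ((π/L)² + c)/((π/L)² + 1).
Simplifying, α = (9/5 + π^2)/(9 + π^2).


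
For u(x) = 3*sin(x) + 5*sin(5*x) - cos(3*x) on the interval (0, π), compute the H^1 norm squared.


||u||_{H^1(0,π)}^2 = 339*π

u'(x) = 3*sin(3*x) + 3*cos(x) + 25*cos(5*x).
Expand u² and (u')² and integrate term by term on (0, π), using: for integers n ≥ 1, ∫_0^π sin²(nx) dx = ∫_0^π cos²(nx) dx = π/2; for n ≠ n', ∫_0^π sin(nx)sin(n'x) dx = ∫_0^π cos(nx)cos(n'x) dx = 0; and by product-to-sum, ∫_0^π sin(nx)cos(n'x) dx = ½∫_0^π [sin((n+n')x) + sin((n−n')x)] dx, which is 0 when n+n' is even and 2n/(n²−n'²) when n+n' is odd (it need not vanish on (0, π)).
  u² squared terms: (-1)²·∫cos(3x)² dx = 1·π/2 = π/2;  (3)²·∫sin(x)² dx = 9·π/2 = 9*π/2;  (5)²·∫sin(5x)² dx = 25·π/2 = 25*π/2.
  u² cross terms: 2·(-1)·(3)·∫cos(3x)·sin(x) dx = -6·(0) = 0;  2·(-1)·(5)·∫cos(3x)·sin(5x) dx = -10·(0) = 0;  2·(3)·(5)·∫sin(x)·sin(5x) dx = 30·(0) = 0.
  So ∫_0^π u² dx = π/2 + 9*π/2 + 25*π/2 + 0 + 0 + 0 = 35*π/2.
  (u')² squared terms: (3)²·∫cos(x)² dx = 9·π/2 = 9*π/2;  (3)²·∫sin(3x)² dx = 9·π/2 = 9*π/2;  (25)²·∫cos(5x)² dx = 625·π/2 = 625*π/2.
  (u')² cross terms: 2·(3)·(3)·∫cos(x)·sin(3x) dx = 18·(0) = 0;  2·(3)·(25)·∫cos(x)·cos(5x) dx = 150·(0) = 0;  2·(3)·(25)·∫sin(3x)·cos(5x) dx = 150·(0) = 0.
  So ∫_0^π (u')² dx = 9*π/2 + 9*π/2 + 625*π/2 + 0 + 0 + 0 = 643*π/2.
||u||_{H^1}^2 = (35*π/2) + (643*π/2) = 339*π.


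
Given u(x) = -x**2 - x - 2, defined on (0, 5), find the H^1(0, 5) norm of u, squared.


||u||_{H^1}^2 = 2875/2

The H^1 norm (squared) on an interval (0, L) is
  ||u||_{H^1}^2 = ∫_0^L u(x)^2 dx + ∫_0^L u'(x)^2 dx.
Compute u'(x) = -2*x - 1.
Then u(x)^2 = x**4 + 2*x**3 + 5*x**2 + 4*x + 4 and u'(x)^2 = 4*x**2 + 4*x + 1.
Integrate each monomial from 0 to 5 using ∫_0^5 c·x^n dx = c·5^(n+1)/(n+1):
  ∫_0^5 u(x)^2 dx = ∫_0^5 (x^4 + 2*x^3 + 5*x^2 + 4*x + 4) dx. Term by term:
    ∫_0^5 x^4 dx = 625;  ∫_0^5 2*x^3 dx = 625/2;  ∫_0^5 5*x^2 dx = 625/3;
    ∫_0^5 4*x dx = 50;  ∫_0^5 4 dx = 20.
  Sum: 625 + 625/2 + 625/3 + 50 + 20 = 7295/6.
  ∫_0^5 u'(x)^2 dx = ∫_0^5 (4*x^2 + 4*x + 1) dx. Term by term:
    ∫_0^5 4*x^2 dx = 500/3;  ∫_0^5 4*x dx = 50;  ∫_0^5 1 dx = 5.
  Sum: 500/3 + 50 + 5 = 665/3.
Adding: ||u||_{H^1}^2 = 7295/6 + 665/3 = 2875/2.


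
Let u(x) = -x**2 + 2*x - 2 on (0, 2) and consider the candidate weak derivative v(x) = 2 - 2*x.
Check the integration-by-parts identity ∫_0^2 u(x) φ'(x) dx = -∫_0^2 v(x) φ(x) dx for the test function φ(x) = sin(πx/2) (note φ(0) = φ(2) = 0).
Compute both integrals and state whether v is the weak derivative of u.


LHS = 0, RHS = 0. Yes, v = u' weakly.

u(x) = -x**2 + 2*x - 2, classical derivative u'(x) = 2 - 2*x.
φ(x) = sin(πx/2), so φ'(x) = π*cos(π*x/2)/2.
Note φ(0) = φ(2) = 0, so the boundary term u·φ vanishes.
LHS = ∫_0^2 u(x) φ'(x) dx = ∫_0^2 (-π*x^2*cos(π*x/2)/2 + π*x*cos(π*x/2) - π*cos(π*x/2)) dx. Term by term:
  ∫_0^2 -π*cos(π*x/2) dx = 0;  ∫_0^2 π*x*cos(π*x/2) dx = -8/π;  ∫_0^2 -π*x^2*cos(π*x/2)/2 dx = 8/π.
Sum: 0 − 8/π + 8/π = 0.
So LHS = 0.
∫_0^2 v(x) φ(x) dx = ∫_0^2 (-2*x*sin(π*x/2) + 2*sin(π*x/2)) dx. Term by term:
  ∫_0^2 2*sin(π*x/2) dx = 8/π;  ∫_0^2 -2*x*sin(π*x/2) dx = -8/π.
Sum: 8/π − 8/π = 0.
So RHS = -∫_0^2 v(x) φ(x) dx = 0.
LHS = RHS, so the identity holds for this test φ.
Moreover u is smooth here and v(x) = u'(x) = 2 - 2*x pointwise, so the identity holds for every test function. Hence v is the weak derivative of u.


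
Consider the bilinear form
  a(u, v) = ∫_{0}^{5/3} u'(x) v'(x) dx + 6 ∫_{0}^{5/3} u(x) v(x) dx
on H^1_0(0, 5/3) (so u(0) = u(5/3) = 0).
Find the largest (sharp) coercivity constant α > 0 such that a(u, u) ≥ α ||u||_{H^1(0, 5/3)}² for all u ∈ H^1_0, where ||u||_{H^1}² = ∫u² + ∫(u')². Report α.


α = 1

Coercivity of a(·,·) on H^1_0(0, 5/3) means a(u, u) ≥ α ||u||_{H^1}² for every u ∈ H^1_0.
The interval has length L = 5/3, and Poincaré/coercivity depend only on L. Here a(u, u) = ∫(u')² + (6)·∫u².
Here c = 6 ≥ 1, so a(u,u) = ∫(u')² + c∫u² ≥ ∫(u')² + ∫u² = ||u||_{H^1}², i.e. α = 1 works. No larger α is possible: a(u,u) ≥ α||u||_{H^1}² means (1−α)∫(u')² ≥ (α−c)∫u², and for the modes u_n = sin(nπ(x−x₀)/L) (x₀ the left endpoint) one has ∫u_n²/∫(u_n')² = (L/(nπ))² → 0, so a(u_n,u_n)/||u_n||_{H^1}² → 1. Hence the optimal constant is α = 1.
Therefore α = 1.


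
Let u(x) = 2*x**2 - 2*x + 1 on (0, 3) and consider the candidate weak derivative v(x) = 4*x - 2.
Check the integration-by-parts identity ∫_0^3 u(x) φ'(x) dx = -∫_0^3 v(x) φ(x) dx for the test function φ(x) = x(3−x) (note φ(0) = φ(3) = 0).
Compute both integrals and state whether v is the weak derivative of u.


LHS = -18, RHS = -18. Yes, v = u' weakly.

u(x) = 2*x**2 - 2*x + 1, classical derivative u'(x) = 4*x - 2.
φ(x) = x(3−x), so φ'(x) = 3 - 2*x.
Note φ(0) = φ(3) = 0, so the boundary term u·φ vanishes.
LHS = ∫_0^3 u(x) φ'(x) dx = ∫_0^3 (-4*x^3 + 10*x^2 - 8*x + 3) dx. Term by term:
  ∫_0^3 -4*x^3 dx = -81;  ∫_0^3 10*x^2 dx = 90;  ∫_0^3 -8*x dx = -36;
  ∫_0^3 3 dx = 9.
Sum: -81 + 90 − 36 + 9 = -18.
So LHS = -18.
∫_0^3 v(x) φ(x) dx = ∫_0^3 (-4*x^3 + 14*x^2 - 6*x) dx. Term by term:
  ∫_0^3 -4*x^3 dx = -81;  ∫_0^3 14*x^2 dx = 126;  ∫_0^3 -6*x dx = -27.
Sum: -81 + 126 − 27 = 18.
So RHS = -∫_0^3 v(x) φ(x) dx = -18.
LHS = RHS, so the identity holds for this test φ.
Moreover u is smooth here and v(x) = u'(x) = 4*x - 2 pointwise, so the identity holds for every test function. Hence v is the weak derivative of u.


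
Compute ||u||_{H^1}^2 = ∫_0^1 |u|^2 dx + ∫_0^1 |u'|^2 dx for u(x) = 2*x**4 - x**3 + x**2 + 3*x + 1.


||u||_{H^1}^2 = 4973/126

The H^1 norm (squared) on an interval (0, L) is
  ||u||_{H^1}^2 = ∫_0^L u(x)^2 dx + ∫_0^L u'(x)^2 dx.
Compute u'(x) = 8*x**3 - 3*x**2 + 2*x + 3.
Then u(x)^2 = 4*x**8 - 4*x**7 + 5*x**6 + 10*x**5 - x**4 + 4*x**3 + 11*x**2 + 6*x + 1 and u'(x)^2 = 64*x**6 - 48*x**5 + 41*x**4 + 36*x**3 - 14*x**2 + 12*x + 9.
Integrate each monomial from 0 to 1 using ∫_0^1 c·x^n dx = c·1^(n+1)/(n+1):
  ∫_0^1 u(x)^2 dx = ∫_0^1 (4*x^8 - 4*x^7 + 5*x^6 + 10*x^5 - x^4 + 4*x^3 + 11*x^2 + 6*x + 1) dx. Term by term:
    ∫_0^1 4*x^8 dx = 4/9;  ∫_0^1 -4*x^7 dx = -1/2;  ∫_0^1 5*x^6 dx = 5/7;
    ∫_0^1 10*x^5 dx = 5/3;  ∫_0^1 -x^4 dx = -1/5;  ∫_0^1 4*x^3 dx = 1;
    ∫_0^1 11*x^2 dx = 11/3;  ∫_0^1 6*x dx = 3;  ∫_0^1 1 dx = 1.
  Sum: 4/9 − 1/2 + 5/7 + 5/3 − 1/5 + 1 + 11/3 + 3 + 1 = 6799/630.
  ∫_0^1 u'(x)^2 dx = ∫_0^1 (64*x^6 - 48*x^5 + 41*x^4 + 36*x^3 - 14*x^2 + 12*x + 9) dx. Term by term:
    ∫_0^1 64*x^6 dx = 64/7;  ∫_0^1 -48*x^5 dx = -8;  ∫_0^1 41*x^4 dx = 41/5;
    ∫_0^1 36*x^3 dx = 9;  ∫_0^1 -14*x^2 dx = -14/3;  ∫_0^1 12*x dx = 6;
    ∫_0^1 9 dx = 9.
  Sum: 64/7 − 8 + 41/5 + 9 − 14/3 + 6 + 9 = 3011/105.
Adding: ||u||_{H^1}^2 = 6799/630 + 3011/105 = 4973/126.


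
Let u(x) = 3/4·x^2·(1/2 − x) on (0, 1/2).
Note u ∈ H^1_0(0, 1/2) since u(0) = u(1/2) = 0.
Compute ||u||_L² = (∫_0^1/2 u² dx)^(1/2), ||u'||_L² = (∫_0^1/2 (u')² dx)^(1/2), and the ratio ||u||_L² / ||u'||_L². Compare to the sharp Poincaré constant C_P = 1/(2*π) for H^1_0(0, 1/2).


||u||_L² / ||u'||_L² = sqrt(14)/28 < C_P = 1/(2*π).

u(x) = 3/4·x^2·(1/2 − x), so u'(x) = 3*x*(1 - 3*x)/4.
u(x) = 3/4·x^2·(1/2 − x) vanishes at x = 0 and x = 1/2, so u ∈ H^1_0(0, 1/2). Differentiate via the product rule and integrate the resulting polynomials term by term.
  ∫_0^1/2 u² dx = ∫_0^1/2 (9*x^6/16 - 9*x^5/16 + 9*x^4/64) dx. Term by term:
    ∫_0^1/2 9*x^6/16 dx = 9/14336;  ∫_0^1/2 -9*x^5/16 dx = -3/2048;  ∫_0^1/2 9*x^4/64 dx = 9/10240.
  Sum: 9/14336 − 3/2048 + 9/10240 = 3/71680.
  ∫_0^1/2 (u')² dx = ∫_0^1/2 (81*x^4/16 - 27*x^3/8 + 9*x^2/16) dx. Term by term:
    ∫_0^1/2 81*x^4/16 dx = 81/2560;  ∫_0^1/2 -27*x^3/8 dx = -27/512;  ∫_0^1/2 9*x^2/16 dx = 3/128.
  Sum: 81/2560 − 27/512 + 3/128 = 3/1280.
∫_0^1/2 u² dx = 3/71680, so ||u||_L² = sqrt(210)/2240.
∫_0^1/2 (u')² dx = 3/1280, so ||u'||_L² = sqrt(15)/80.
Ratio ||u||_L² / ||u'||_L² = sqrt(14)/28.
Sharp Poincaré constant on H^1_0(0, 1/2) is C_P = L/π = 1/(2*π), achieved by sin(2*π·x).
A polynomial bump cannot attain the sharp Poincaré constant (only the first sine eigenfunction does), so the ratio is strictly less than C_P, consistent with ||u||_L² ≤ C_P ||u'||_L².


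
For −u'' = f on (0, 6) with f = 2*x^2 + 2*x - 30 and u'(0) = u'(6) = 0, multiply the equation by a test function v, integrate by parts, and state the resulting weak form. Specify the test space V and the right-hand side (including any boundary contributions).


V = H^1(0, 6) (no boundary constraint on v; u is determined up to an additive constant); weak form: ∫_0^6 u'v' dx = ∫_0^6 (2*x^2 + 2*x - 30) v dx for all v ∈ V.

Multiply both sides by a test function v and integrate from 0 to 6:
  ∫_0^6 −u''(x) v(x) dx = ∫_0^6 f(x) v(x) dx.
Integrate the LHS by parts once:
  ∫_0^6 −u'' v dx = −[u'(x) v(x)]_0^6 + ∫_0^6 u'(x) v'(x) dx.
Thus ∫_0^6 u'(x) v'(x) dx = ∫_0^6 f(x) v(x) dx + [u'(x) v(x)]_0^6.
Choose V so that boundary terms are either known or forced to vanish.
u has homogeneous Neumann: u'(0) = u'(6) = 0. So [u' v]_0^6 = 0·v(6) − 0·v(0) = 0 for any v; take V = H^1(0, 6).
Weak formulation: find u (satisfying any essential BC) such that ∫_0^6 u'(x) v'(x) dx = ∫_0^6 f v dx for all v ∈ V (homogeneous Neumann, so boundary terms vanish).
Substituting f(x) = 2*x^2 + 2*x - 30, the right-hand side is ∫_0^6 (2*x^2 + 2*x - 30) v dx.
Compatibility check (pure Neumann): taking v ≡ 1 ∈ V gives 0 = ∫_0^6 f dx + (0) − (0), i.e. ∫_0^6 f dx must equal u'(0) − u'(6) = 0. Indeed ∫_0^6 (2*x^2 + 2*x - 30) dx = 0, so the data are compatible. The solution is then unique only up to an additive constant (fix it e.g. by requiring ∫_0^6 u dx = 0).


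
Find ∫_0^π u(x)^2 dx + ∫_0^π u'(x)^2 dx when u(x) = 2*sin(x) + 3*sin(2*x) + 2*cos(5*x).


||u||_{H^1(0,π)}^2 = -416/7 + 157*π/2

u'(x) = -10*sin(5*x) + 2*cos(x) + 6*cos(2*x).
Expand u² and (u')² and integrate term by term on (0, π), using: for integers n ≥ 1, ∫_0^π sin²(nx) dx = ∫_0^π cos²(nx) dx = π/2; for n ≠ n', ∫_0^π sin(nx)sin(n'x) dx = ∫_0^π cos(nx)cos(n'x) dx = 0; and by product-to-sum, ∫_0^π sin(nx)cos(n'x) dx = ½∫_0^π [sin((n+n')x) + sin((n−n')x)] dx, which is 0 when n+n' is even and 2n/(n²−n'²) when n+n' is odd (it need not vanish on (0, π)).
  u² squared terms: (2)²·∫cos(5x)² dx = 4·π/2 = 2*π;  (2)²·∫sin(x)² dx = 4·π/2 = 2*π;  (3)²·∫sin(2x)² dx = 9·π/2 = 9*π/2.
  u² cross terms: 2·(2)·(2)·∫cos(5x)·sin(x) dx = 8·(0) = 0;  2·(2)·(3)·∫cos(5x)·sin(2x) dx = 12·(-4/21) = -16/7;  2·(2)·(3)·∫sin(x)·sin(2x) dx = 12·(0) = 0.
  So ∫_0^π u² dx = 2*π + 2*π + 9*π/2 + 0 − 16/7 + 0 = -16/7 + 17*π/2.
  (u')² squared terms: (-10)²·∫sin(5x)² dx = 100·π/2 = 50*π;  (2)²·∫cos(x)² dx = 4·π/2 = 2*π;  (6)²·∫cos(2x)² dx = 36·π/2 = 18*π.
  (u')² cross terms: 2·(-10)·(2)·∫sin(5x)·cos(x) dx = -40·(0) = 0;  2·(-10)·(6)·∫sin(5x)·cos(2x) dx = -120·(10/21) = -400/7;  2·(2)·(6)·∫cos(x)·cos(2x) dx = 24·(0) = 0.
  So ∫_0^π (u')² dx = 50*π + 2*π + 18*π + 0 − 400/7 + 0 = -400/7 + 70*π.
||u||_{H^1}^2 = (-16/7 + 17*π/2) + (-400/7 + 70*π) = -416/7 + 157*π/2.


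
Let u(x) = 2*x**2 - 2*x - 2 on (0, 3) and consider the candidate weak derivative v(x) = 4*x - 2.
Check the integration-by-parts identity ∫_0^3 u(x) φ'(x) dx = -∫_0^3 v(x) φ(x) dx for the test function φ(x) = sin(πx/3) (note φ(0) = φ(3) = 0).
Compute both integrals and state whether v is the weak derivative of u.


LHS = -24/π, RHS = -24/π. Yes, v = u' weakly.

u(x) = 2*x**2 - 2*x - 2, classical derivative u'(x) = 4*x - 2.
φ(x) = sin(πx/3), so φ'(x) = π*cos(π*x/3)/3.
Note φ(0) = φ(3) = 0, so the boundary term u·φ vanishes.
LHS = ∫_0^3 u(x) φ'(x) dx = ∫_0^3 (2*π*x^2*cos(π*x/3)/3 - 2*π*x*cos(π*x/3)/3 - 2*π*cos(π*x/3)/3) dx. Term by term:
  ∫_0^3 -2*π*cos(π*x/3)/3 dx = 0;  ∫_0^3 -2*π*x*cos(π*x/3)/3 dx = 12/π;  ∫_0^3 2*π*x^2*cos(π*x/3)/3 dx = -36/π.
Sum: 0 + 12/π − 36/π = -24/π.
So LHS = -24/π.
∫_0^3 v(x) φ(x) dx = ∫_0^3 (4*x*sin(π*x/3) - 2*sin(π*x/3)) dx. Term by term:
  ∫_0^3 -2*sin(π*x/3) dx = -12/π;  ∫_0^3 4*x*sin(π*x/3) dx = 36/π.
Sum: -12/π + 36/π = 24/π.
So RHS = -∫_0^3 v(x) φ(x) dx = -24/π.
LHS = RHS, so the identity holds for this test φ.
Moreover u is smooth here and v(x) = u'(x) = 4*x - 2 pointwise, so the identity holds for every test function. Hence v is the weak derivative of u.


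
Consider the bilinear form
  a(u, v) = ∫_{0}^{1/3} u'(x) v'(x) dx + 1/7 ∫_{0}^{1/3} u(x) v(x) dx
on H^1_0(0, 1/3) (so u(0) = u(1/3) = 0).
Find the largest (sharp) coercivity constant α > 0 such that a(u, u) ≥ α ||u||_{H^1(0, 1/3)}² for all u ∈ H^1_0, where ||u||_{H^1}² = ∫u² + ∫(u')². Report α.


α = (1 + 63*π^2)/(7*(1 + 9*π^2))

Coercivity of a(·,·) on H^1_0(0, 1/3) means a(u, u) ≥ α ||u||_{H^1}² for every u ∈ H^1_0.
The interval has length L = 1/3, and Poincaré/coercivity depend only on L. Here a(u, u) = ∫(u')² + (1/7)·∫u².
Here 0 < c = 1/7 < 1. The condition a(u,u) ≥ α||u||_{H^1}² reads (1−α)∫(u')² ≥ (α−c)∫u². Any admissible α is ≤ 1 (rapidly oscillating u have ∫u²/∫(u')² → 0), and α = 1 would force 0 ≥ (1−c)∫u², impossible since c < 1; so 1−α > 0. By the sharp Poincaré inequality on H^1_0 of an interval of length L, ∫(u')² ≥ (π/L)²∫u² with equality for the first sine mode sin(π(x−x₀)/L) (x₀ the left endpoint), so the inequality holds for all u iff (1−α)(π/L)² ≥ α − c, i.e. α ≤ ((π/L)² + c)/((π/L)² + 1) = (1 + c(L/π)²)/(1 + (L/π)²). With (π/L)² = 9*π^2 and c = 1/7, the largest admissible constant is α = ((π/L)² + c)/((π/L)² + 1).
Simplifying, α = (1 + 63*π^2)/(7*(1 + 9*π^2)).


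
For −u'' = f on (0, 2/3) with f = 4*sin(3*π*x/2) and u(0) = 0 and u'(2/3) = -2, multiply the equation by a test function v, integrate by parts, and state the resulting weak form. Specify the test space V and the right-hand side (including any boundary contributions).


V = {v ∈ H^1(0, 2/3) : v(0) = 0} (test functions vanish at x = 0 where u is specified); weak form: ∫_0^2/3 u'v' dx = ∫_0^2/3 (4*sin(3*π*x/2)) v dx − 2·v(2/3) for all v ∈ V.

Multiply both sides by a test function v and integrate from 0 to 2/3:
  ∫_0^2/3 −u''(x) v(x) dx = ∫_0^2/3 f(x) v(x) dx.
Integrate the LHS by parts once:
  ∫_0^2/3 −u'' v dx = −[u'(x) v(x)]_0^2/3 + ∫_0^2/3 u'(x) v'(x) dx.
Thus ∫_0^2/3 u'(x) v'(x) dx = ∫_0^2/3 f(x) v(x) dx + [u'(x) v(x)]_0^2/3.
Choose V so that boundary terms are either known or forced to vanish.
Mixed BC: u(0) = 0 (Dirichlet) and u'(2/3) = -2 (Neumann). Define V = {v ∈ H^1(0, 2/3) : v(0) = 0}. Then [u' v]_0^2/3 = u'(2/3)·v(2/3) − u'(0)·0 = − 2·v(2/3).
Weak formulation: find u (satisfying any essential BC) such that ∫_0^2/3 u'(x) v'(x) dx = ∫_0^2/3 f v dx − 2·v(2/3) for all v ∈ V (Dirichlet at 0 absorbed into V; Neumann datum at x = 2/3 contributes the boundary term).
Substituting f(x) = 4*sin(3*π*x/2), the right-hand side is ∫_0^2/3 (4*sin(3*π*x/2)) v dx − 2·v(2/3).


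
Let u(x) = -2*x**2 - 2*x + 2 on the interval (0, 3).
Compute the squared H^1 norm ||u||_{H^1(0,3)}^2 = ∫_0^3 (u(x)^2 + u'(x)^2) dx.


||u||_{H^1}^2 = 2622/5

The H^1 norm (squared) on an interval (0, L) is
  ||u||_{H^1}^2 = ∫_0^L u(x)^2 dx + ∫_0^L u'(x)^2 dx.
Compute u'(x) = -4*x - 2.
Then u(x)^2 = 4*x**4 + 8*x**3 - 4*x**2 - 8*x + 4 and u'(x)^2 = 16*x**2 + 16*x + 4.
Integrate each monomial from 0 to 3 using ∫_0^3 c·x^n dx = c·3^(n+1)/(n+1):
  ∫_0^3 u(x)^2 dx = ∫_0^3 (4*x^4 + 8*x^3 - 4*x^2 - 8*x + 4) dx. Term by term:
    ∫_0^3 4*x^4 dx = 972/5;  ∫_0^3 8*x^3 dx = 162;  ∫_0^3 -4*x^2 dx = -36;
    ∫_0^3 -8*x dx = -36;  ∫_0^3 4 dx = 12.
  Sum: 972/5 + 162 − 36 − 36 + 12 = 1482/5.
  ∫_0^3 u'(x)^2 dx = ∫_0^3 (16*x^2 + 16*x + 4) dx. Term by term:
    ∫_0^3 16*x^2 dx = 144;  ∫_0^3 16*x dx = 72;  ∫_0^3 4 dx = 12.
  Sum: 144 + 72 + 12 = 228.
Adding: ||u||_{H^1}^2 = 1482/5 + 228 = 2622/5.


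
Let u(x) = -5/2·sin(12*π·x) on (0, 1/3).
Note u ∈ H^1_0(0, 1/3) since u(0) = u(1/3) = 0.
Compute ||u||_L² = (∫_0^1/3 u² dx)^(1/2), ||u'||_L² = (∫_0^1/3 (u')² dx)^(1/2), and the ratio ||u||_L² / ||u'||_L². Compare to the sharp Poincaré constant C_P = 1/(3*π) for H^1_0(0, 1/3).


||u||_L² / ||u'||_L² = 1/(12*π) < C_P = 1/(3*π).

u(x) = -5/2·sin(12*π·x), so u'(x) = -30*π*cos(12*π*x).
Writing u(x) = A·sin(kπx/L) with A = -5/2 and k = 4, use ∫_0^L sin²(kπx/L) dx = L/2 and ∫_0^L cos²(kπx/L) dx = L/2.
u² = 25/4·sin²(12*π·x) and (u')² = 900*π^2·cos²(12*π·x), and each of sin², cos² integrates to L/2 = 1/6 over (0, 1/3).
∫_0^1/3 u² dx = 25/24, so ||u||_L² = 5*sqrt(6)/12.
∫_0^1/3 (u')² dx = 150*π^2, so ||u'||_L² = 5*sqrt(6)*π.
Ratio ||u||_L² / ||u'||_L² = 1/(12*π).
Sharp Poincaré constant on H^1_0(0, 1/3) is C_P = L/π = 1/(3*π), achieved by sin(3*π·x).
This is the k = 4 harmonic; the ratio L/(kπ) is strictly less than C_P = L/π, consistent with the sharp inequality ||u||_L² ≤ C_P ||u'||_L².


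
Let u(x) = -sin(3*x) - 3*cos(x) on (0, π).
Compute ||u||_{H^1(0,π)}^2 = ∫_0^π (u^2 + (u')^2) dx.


||u||_{H^1(0,π)}^2 = 14*π

u'(x) = 3*sin(x) - 3*cos(3*x).
Expand u² and (u')² and integrate term by term on (0, π), using: for integers n ≥ 1, ∫_0^π sin²(nx) dx = ∫_0^π cos²(nx) dx = π/2; for n ≠ n', ∫_0^π sin(nx)sin(n'x) dx = ∫_0^π cos(nx)cos(n'x) dx = 0; and by product-to-sum, ∫_0^π sin(nx)cos(n'x) dx = ½∫_0^π [sin((n+n')x) + sin((n−n')x)] dx, which is 0 when n+n' is even and 2n/(n²−n'²) when n+n' is odd (it need not vanish on (0, π)).
  u² squared terms: (-1)²·∫sin(3x)² dx = 1·π/2 = π/2;  (-3)²·∫cos(x)² dx = 9·π/2 = 9*π/2.
  u² cross terms: 2·(-1)·(-3)·∫sin(3x)·cos(x) dx = 6·(0) = 0.
  So ∫_0^π u² dx = π/2 + 9*π/2 + 0 = 5*π.
  (u')² squared terms: (-3)²·∫cos(3x)² dx = 9·π/2 = 9*π/2;  (3)²·∫sin(x)² dx = 9·π/2 = 9*π/2.
  (u')² cross terms: 2·(-3)·(3)·∫cos(3x)·sin(x) dx = -18·(0) = 0.
  So ∫_0^π (u')² dx = 9*π/2 + 9*π/2 + 0 = 9*π.
||u||_{H^1}^2 = (5*π) + (9*π) = 14*π.


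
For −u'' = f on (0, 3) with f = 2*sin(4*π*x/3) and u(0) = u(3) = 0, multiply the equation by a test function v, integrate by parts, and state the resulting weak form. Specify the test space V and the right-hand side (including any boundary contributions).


V = H^1_0(0, 3) (so v(0) = v(3) = 0); weak form: ∫_0^3 u'v' dx = ∫_0^3 (2*sin(4*π*x/3)) v dx for all v ∈ V.

Multiply both sides by a test function v and integrate from 0 to 3:
  ∫_0^3 −u''(x) v(x) dx = ∫_0^3 f(x) v(x) dx.
Integrate the LHS by parts once:
  ∫_0^3 −u'' v dx = −[u'(x) v(x)]_0^3 + ∫_0^3 u'(x) v'(x) dx.
Thus ∫_0^3 u'(x) v'(x) dx = ∫_0^3 f(x) v(x) dx + [u'(x) v(x)]_0^3.
Choose V so that boundary terms are either known or forced to vanish.
u is Dirichlet: u(0) = u(3) = 0. Let V = H^1_0(0, 3); then v(0) = v(3) = 0, and [u' v]_0^3 = 0.
Weak formulation: find u (satisfying any essential BC) such that ∫_0^3 u'(x) v'(x) dx = ∫_0^3 f v dx for all v ∈ V.
Substituting f(x) = 2*sin(4*π*x/3), the right-hand side is ∫_0^3 (2*sin(4*π*x/3)) v dx.


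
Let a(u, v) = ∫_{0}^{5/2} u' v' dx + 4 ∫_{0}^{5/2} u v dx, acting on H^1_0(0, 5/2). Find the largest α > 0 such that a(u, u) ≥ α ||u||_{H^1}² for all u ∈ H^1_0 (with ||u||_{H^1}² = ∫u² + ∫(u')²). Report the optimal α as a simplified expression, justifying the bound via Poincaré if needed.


α = 1

Coercivity of a(·,·) on H^1_0(0, 5/2) means a(u, u) ≥ α ||u||_{H^1}² for every u ∈ H^1_0.
The interval has length L = 5/2, and Poincaré/coercivity depend only on L. Here a(u, u) = ∫(u')² + (4)·∫u².
Here c = 4 ≥ 1, so a(u,u) = ∫(u')² + c∫u² ≥ ∫(u')² + ∫u² = ||u||_{H^1}², i.e. α = 1 works. No larger α is possible: a(u,u) ≥ α||u||_{H^1}² means (1−α)∫(u')² ≥ (α−c)∫u², and for the modes u_n = sin(nπ(x−x₀)/L) (x₀ the left endpoint) one has ∫u_n²/∫(u_n')² = (L/(nπ))² → 0, so a(u_n,u_n)/||u_n||_{H^1}² → 1. Hence the optimal constant is α = 1.
Therefore α = 1.


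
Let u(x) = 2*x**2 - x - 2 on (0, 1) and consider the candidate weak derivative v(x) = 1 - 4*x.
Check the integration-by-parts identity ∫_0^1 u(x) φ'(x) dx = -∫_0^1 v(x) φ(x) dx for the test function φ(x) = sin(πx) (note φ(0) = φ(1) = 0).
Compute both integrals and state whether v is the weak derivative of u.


LHS = -2/π, RHS = 2/π. No, v is not the weak derivative of u.

u(x) = 2*x**2 - x - 2, classical derivative u'(x) = 4*x - 1.
φ(x) = sin(πx), so φ'(x) = π*cos(π*x).
Note φ(0) = φ(1) = 0, so the boundary term u·φ vanishes.
LHS = ∫_0^1 u(x) φ'(x) dx = ∫_0^1 (2*π*x^2*cos(π*x) - π*x*cos(π*x) - 2*π*cos(π*x)) dx. Term by term:
  ∫_0^1 -2*π*cos(π*x) dx = 0;  ∫_0^1 -π*x*cos(π*x) dx = 2/π;  ∫_0^1 2*π*x^2*cos(π*x) dx = -4/π.
Sum: 0 + 2/π − 4/π = -2/π.
So LHS = -2/π.
∫_0^1 v(x) φ(x) dx = ∫_0^1 (-4*x*sin(π*x) + sin(π*x)) dx. Term by term:
  ∫_0^1 -4*x*sin(π*x) dx = -4/π;  ∫_0^1 sin(π*x) dx = 2/π.
Sum: -4/π + 2/π = -2/π.
So RHS = -∫_0^1 v(x) φ(x) dx = 2/π.
LHS − RHS = -4/π ≠ 0, so the identity fails.
(For a valid weak derivative the identity must hold for EVERY test function, in particular this one. The failure shows v is NOT the weak derivative of u.)
Correct weak derivative would be u'(x) = 4*x - 1.


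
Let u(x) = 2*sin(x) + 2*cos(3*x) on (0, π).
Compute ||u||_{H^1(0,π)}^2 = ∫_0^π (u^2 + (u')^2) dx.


||u||_{H^1(0,π)}^2 = 24*π

u'(x) = -6*sin(3*x) + 2*cos(x).
Expand u² and (u')² and integrate term by term on (0, π), using: for integers n ≥ 1, ∫_0^π sin²(nx) dx = ∫_0^π cos²(nx) dx = π/2; for n ≠ n', ∫_0^π sin(nx)sin(n'x) dx = ∫_0^π cos(nx)cos(n'x) dx = 0; and by product-to-sum, ∫_0^π sin(nx)cos(n'x) dx = ½∫_0^π [sin((n+n')x) + sin((n−n')x)] dx, which is 0 when n+n' is even and 2n/(n²−n'²) when n+n' is odd (it need not vanish on (0, π)).
  u² squared terms: (2)²·∫cos(3x)² dx = 4·π/2 = 2*π;  (2)²·∫sin(x)² dx = 4·π/2 = 2*π.
  u² cross terms: 2·(2)·(2)·∫cos(3x)·sin(x) dx = 8·(0) = 0.
  So ∫_0^π u² dx = 2*π + 2*π + 0 = 4*π.
  (u')² squared terms: (-6)²·∫sin(3x)² dx = 36·π/2 = 18*π;  (2)²·∫cos(x)² dx = 4·π/2 = 2*π.
  (u')² cross terms: 2·(-6)·(2)·∫sin(3x)·cos(x) dx = -24·(0) = 0.
  So ∫_0^π (u')² dx = 18*π + 2*π + 0 = 20*π.
||u||_{H^1}^2 = (4*π) + (20*π) = 24*π.


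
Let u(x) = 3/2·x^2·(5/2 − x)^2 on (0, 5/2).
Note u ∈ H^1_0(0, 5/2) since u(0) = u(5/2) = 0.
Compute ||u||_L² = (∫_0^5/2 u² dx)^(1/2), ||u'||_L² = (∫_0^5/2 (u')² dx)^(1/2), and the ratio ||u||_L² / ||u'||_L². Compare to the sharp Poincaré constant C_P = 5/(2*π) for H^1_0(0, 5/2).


||u||_L² / ||u'||_L² = 5*sqrt(3)/12 < C_P = 5/(2*π).

u(x) = 3/2·x^2·(5/2 − x)^2, so u'(x) = 3*x*(2*x - 5)*(4*x - 5)/4.
u(x) = 3/2·x^2·(5/2 − x)^2 vanishes at x = 0 and x = 5/2, so u ∈ H^1_0(0, 5/2). Differentiate via the product rule and integrate the resulting polynomials term by term.
  ∫_0^5/2 u² dx = ∫_0^5/2 (9*x^8/4 - 45*x^7/2 + 675*x^6/8 - 1125*x^5/8 + 5625*x^4/64) dx. Term by term:
    ∫_0^5/2 9*x^8/4 dx = 1953125/2048;  ∫_0^5/2 -45*x^7/2 dx = -17578125/4096;  ∫_0^5/2 675*x^6/8 dx = 52734375/7168;
    ∫_0^5/2 -1125*x^5/8 dx = -5859375/1024;  ∫_0^5/2 5625*x^4/64 dx = 3515625/2048.
  Sum: 1953125/2048 − 17578125/4096 + 52734375/7168 − 5859375/1024 + 3515625/2048 = 390625/28672.
  ∫_0^5/2 (u')² dx = ∫_0^5/2 (36*x^6 - 270*x^5 + 2925*x^4/4 - 3375*x^3/4 + 5625*x^2/16) dx. Term by term:
    ∫_0^5/2 36*x^6 dx = 703125/224;  ∫_0^5/2 -270*x^5 dx = -703125/64;  ∫_0^5/2 2925*x^4/4 dx = 1828125/128;
    ∫_0^5/2 -3375*x^3/4 dx = -2109375/256;  ∫_0^5/2 5625*x^2/16 dx = 234375/128.
  Sum: 703125/224 − 703125/64 + 1828125/128 − 2109375/256 + 234375/128 = 46875/1792.
∫_0^5/2 u² dx = 390625/28672, so ||u||_L² = 625*sqrt(7)/448.
∫_0^5/2 (u')² dx = 46875/1792, so ||u'||_L² = 125*sqrt(21)/112.
Ratio ||u||_L² / ||u'||_L² = 5*sqrt(3)/12.
Sharp Poincaré constant on H^1_0(0, 5/2) is C_P = L/π = 5/(2*π), achieved by sin(2*π/5·x).
A polynomial bump cannot attain the sharp Poincaré constant (only the first sine eigenfunction does), so the ratio is strictly less than C_P, consistent with ||u||_L² ≤ C_P ||u'||_L².
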